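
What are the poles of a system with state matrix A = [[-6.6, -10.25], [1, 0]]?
Eigenvalues solve det(λI - A) = 0.
Characteristic polynomial: λ^2 + 6.6*λ + 10.25 = 0.
Factor: (λ + 4.1)(λ + 2.5) = 0.
Roots: -2.5, -4.1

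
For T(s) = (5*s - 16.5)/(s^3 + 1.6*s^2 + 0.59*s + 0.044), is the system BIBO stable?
Denominator: s^3 + 1.6*s^2 + 0.59*s + 0.044 = (s + 1.1)(s + 0.1)(s + 0.4). Poles: -0.1, -0.4, -1.1. All Re(p)<0: Yes (stable)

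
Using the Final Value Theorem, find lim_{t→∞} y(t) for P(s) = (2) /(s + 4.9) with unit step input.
FVT: lim_{t→∞} y(t) = lim_{s→0} s*Y(s) where Y(s) = P(s)/s.
= lim_{s→0} P(s) = P(0) = num(0)/den(0) = 2/4.9 = 0.4082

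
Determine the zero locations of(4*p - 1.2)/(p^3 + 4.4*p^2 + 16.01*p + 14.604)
Set numerator = 0: 4*p - 1.2 = 0 → Zeros: 0.3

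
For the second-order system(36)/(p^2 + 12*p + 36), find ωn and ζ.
Standard form: ωn²/(p²+2ζωn·p+ωn²).
const=36=ωn² → ωn=6, p coeff=12=2ζωn → ζ=1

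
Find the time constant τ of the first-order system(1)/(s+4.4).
First-order system: τ = -1/pole. Pole = -4.4. τ = -1/(-4.4) = 0.2273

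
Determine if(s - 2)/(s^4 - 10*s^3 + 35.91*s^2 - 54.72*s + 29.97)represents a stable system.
Denominator: s^4 - 10*s^3 + 35.91*s^2 - 54.72*s + 29.97 = (s - 1.5)(s - 3.7)(s - 1.8)(s - 3). Poles: 1.5, 1.8, 3, 3.7. All Re(p)<0: No (unstable)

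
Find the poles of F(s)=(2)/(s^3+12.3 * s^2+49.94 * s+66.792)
Set denominator = 0: s^3 + 12.3*s^2 + 49.94*s + 66.792 = (s + 4.6)(s + 3.3)(s + 4.4) = 0 → Poles: -3.3, -4.4, -4.6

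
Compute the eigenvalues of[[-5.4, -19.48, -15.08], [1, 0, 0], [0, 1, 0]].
Eigenvalues solve det(λI - A) = 0.
Characteristic polynomial: λ^3 + 5.4*λ^2 + 19.48*λ + 15.08 = 0.
Factor: (λ + 1)(λ^2 + 4.4*λ + 15.08) = 0.
Roots: -1, -2.2 + 3.2j, -2.2 - 3.2j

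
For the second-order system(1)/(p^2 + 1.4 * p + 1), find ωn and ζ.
Standard form: ωn²/(p²+2ζωn·p+ωn²).
const=1=ωn² → ωn=1, p coeff=1.4=2ζωn → ζ=0.7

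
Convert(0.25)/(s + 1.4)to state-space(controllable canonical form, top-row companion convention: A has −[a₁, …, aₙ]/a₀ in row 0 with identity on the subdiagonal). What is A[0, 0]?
Reachable canonical form for den = s + 1.4: top row of A = -[a₁,a₂,...,aₙ]/a₀, ones on the subdiagonal, zeros elsewhere.
A = [[-1.4]].
A[0,0] = -1.4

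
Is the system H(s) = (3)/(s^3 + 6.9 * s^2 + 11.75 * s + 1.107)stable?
Denominator: s^3 + 6.9*s^2 + 11.75*s + 1.107 = (s + 0.1)(s + 4.1)(s + 2.7). Poles: -0.1, -2.7, -4.1. All Re(p)<0: Yes (stable)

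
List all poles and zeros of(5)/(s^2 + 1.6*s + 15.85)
Set denominator = 0: s^2 + 1.6*s + 15.85 = 0 → Poles: -0.8 + 3.9j, -0.8 - 3.9j
Numerator is a nonzero constant (5) → Zeros: none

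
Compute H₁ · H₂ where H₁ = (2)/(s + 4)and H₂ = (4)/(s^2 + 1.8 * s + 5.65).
Series: H = H₁ · H₂ = (n₁·n₂)/(d₁·d₂).
Num: n₁·n₂ = 8. Den: d₁·d₂ = s^3 + 5.8*s^2 + 12.85*s + 22.6.
H(s) = (8)/(s^3 + 5.8*s^2 + 12.85*s + 22.6)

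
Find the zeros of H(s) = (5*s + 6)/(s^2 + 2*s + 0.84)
Set numerator = 0: 5*s + 6 = 0 → Zeros: -1.2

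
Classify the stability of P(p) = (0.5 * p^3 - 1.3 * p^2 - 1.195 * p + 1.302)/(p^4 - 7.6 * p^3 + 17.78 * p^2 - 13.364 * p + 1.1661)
Denominator: p^4 - 7.6*p^3 + 17.78*p^2 - 13.364*p + 1.1661 = (p - 2.3)(p - 0.1)(p - 3.9)(p - 1.3). Poles: 0.1, 1.3, 2.3, 3.9. Unstable (4 pole(s) in RHP)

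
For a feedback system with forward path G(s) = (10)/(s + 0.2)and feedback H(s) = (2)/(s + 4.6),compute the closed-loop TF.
Closed-loop T = G/(1+GH).
Numerator: G_num * H_den = 10*s + 46.
Denominator: G_den * H_den + G_num * H_num = (s^2 + 4.8*s + 0.92) + (20) = s^2 + 4.8*s + 20.92.
T(s) = (10*s + 46)/(s^2 + 4.8*s + 20.92)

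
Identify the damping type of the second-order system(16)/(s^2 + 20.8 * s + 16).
Standard form: ωn²/(s²+2ζωn·s+ωn²) gives ωn=4, ζ=2.6.
Overdamped (ζ = 2.6 > 1)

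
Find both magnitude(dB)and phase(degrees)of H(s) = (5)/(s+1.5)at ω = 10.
Substitute s = j*10: H(j10) = 0.0733496 - 0.488998j.
|H| = 20*log₁₀(sqrt(Re²+Im²)) = -6.12 dB.
∠H = atan2(Im, Re) = -81.47°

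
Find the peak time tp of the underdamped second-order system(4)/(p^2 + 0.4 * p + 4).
Standard form: ωn²/(p²+2ζωn·p+ωn²) → ωn = 2, ζ = 0.1.
ωd = ωn·√(1-ζ²) = 2·√(1-0.1²) = 1.99.
tp = π/ωd = π/1.99 = 1.579 s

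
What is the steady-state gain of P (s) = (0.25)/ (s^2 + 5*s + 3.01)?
DC gain = P(0) = num(0)/den(0) = 0.25/3.01 = 0.08306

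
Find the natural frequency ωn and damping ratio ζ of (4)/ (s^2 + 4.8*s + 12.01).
Underdamped: complex pole -2.4 + 2.5j. ωn = |pole| = 3.466, ζ = -Re(pole)/ωn = 0.6925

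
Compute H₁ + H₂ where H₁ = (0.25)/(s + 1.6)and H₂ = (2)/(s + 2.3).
Parallel: H = H₁ + H₂ = (n₁·d₂ + n₂·d₁)/(d₁·d₂).
n₁·d₂ = 0.25*s + 0.575. n₂·d₁ = 2*s + 3.2. Sum = 2.25*s + 3.775. d₁·d₂ = s^2 + 3.9*s + 3.68.
H(s) = (2.25*s + 3.775)/(s^2 + 3.9*s + 3.68)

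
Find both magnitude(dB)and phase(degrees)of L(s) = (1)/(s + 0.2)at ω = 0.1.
Substitute s = j*0.1: L(j0.1) = 4 - 2j.
|L| = 20*log₁₀(sqrt(Re²+Im²)) = 13.01 dB.
∠L = atan2(Im, Re) = -26.57°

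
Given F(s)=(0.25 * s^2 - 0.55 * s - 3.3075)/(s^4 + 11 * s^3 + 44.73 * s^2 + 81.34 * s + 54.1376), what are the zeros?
Set numerator = 0: 0.25*s^2 - 0.55*s - 3.3075 = 0.25*(s + 2.7)(s - 4.9) = 0 → Zeros: -2.7, 4.9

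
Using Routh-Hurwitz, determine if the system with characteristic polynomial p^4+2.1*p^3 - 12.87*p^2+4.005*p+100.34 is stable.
Routh array:
p^4: [1, -12.87, 100.34]; p^3: [2.1, 4.005]; p^2: [-14.7771, 100.34]; p^1: [18.2645]; p^0: [100.34]
First column: [1, 2.1, -14.7771, 18.2645, 100.34]. Sign changes = 2.
No, unstable (2 RHP root(s))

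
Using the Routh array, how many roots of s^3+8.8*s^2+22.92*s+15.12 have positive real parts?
Routh array:
s^3: [1, 22.92]; s^2: [8.8, 15.12]; s^1: [21.2018]; s^0: [15.12]
First column: [1, 8.8, 21.2018, 15.12]. Sign changes = RHP roots = 0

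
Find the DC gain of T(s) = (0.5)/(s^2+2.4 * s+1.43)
DC gain = T(0) = num(0)/den(0) = 0.5/1.43 = 0.3497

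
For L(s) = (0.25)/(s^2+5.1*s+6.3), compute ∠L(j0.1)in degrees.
Substitute s = j*0.1: L(j0.1) = 0.039486 - 0.00320157j.
∠L(j0.1) = atan2(Im, Re) = atan2(-0.00320157, 0.039486) = -4.64°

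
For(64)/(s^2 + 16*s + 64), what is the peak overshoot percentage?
Standard form: ωn²/(s²+2ζωn·s+ωn²) → ωn = 8, ζ = 1.
ζ ≥ 1, so the response is non-oscillatory: peak overshoot = 0%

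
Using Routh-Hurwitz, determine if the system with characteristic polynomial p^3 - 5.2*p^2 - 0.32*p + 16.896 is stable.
Routh array:
p^3: [1, -0.32]; p^2: [-5.2, 16.896]; p^1: [2.92923]; p^0: [16.896]
First column: [1, -5.2, 2.92923, 16.896]. Sign changes = 2.
No, unstable (2 RHP root(s))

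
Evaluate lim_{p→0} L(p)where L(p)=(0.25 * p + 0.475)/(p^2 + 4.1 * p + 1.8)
DC gain = L(0) = num(0)/den(0) = 0.475/1.8 = 0.2639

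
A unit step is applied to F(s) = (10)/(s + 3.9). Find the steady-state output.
FVT: lim_{t→∞} y(t) = lim_{s→0} s*Y(s) where Y(s) = F(s)/s.
= lim_{s→0} F(s) = F(0) = num(0)/den(0) = 10/3.9 = 2.564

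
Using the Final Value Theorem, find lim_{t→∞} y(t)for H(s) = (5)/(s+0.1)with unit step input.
FVT: lim_{t→∞} y(t) = lim_{s→0} s*Y(s) where Y(s) = H(s)/s.
= lim_{s→0} H(s) = H(0) = num(0)/den(0) = 5/0.1 = 50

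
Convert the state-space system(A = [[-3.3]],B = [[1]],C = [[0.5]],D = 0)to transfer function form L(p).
L(p) = C(pI - A)⁻¹B + D.
Characteristic polynomial det(pI - A) = p + 3.3.
Numerator from C·adj(pI-A)·B + D·det(pI-A) = 0.5.
L(p) = (0.5)/(p + 3.3)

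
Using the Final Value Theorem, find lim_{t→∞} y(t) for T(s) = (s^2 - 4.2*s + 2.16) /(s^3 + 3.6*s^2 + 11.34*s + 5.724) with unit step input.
FVT: lim_{t→∞} y(t) = lim_{s→0} s*Y(s) where Y(s) = T(s)/s.
= lim_{s→0} T(s) = T(0) = num(0)/den(0) = 2.16/5.724 = 0.3774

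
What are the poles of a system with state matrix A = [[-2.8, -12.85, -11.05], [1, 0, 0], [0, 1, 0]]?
Eigenvalues solve det(λI - A) = 0.
Characteristic polynomial: λ^3 + 2.8*λ^2 + 12.85*λ + 11.05 = 0.
Factor: (λ + 1)(λ^2 + 1.8*λ + 11.05) = 0.
Roots: -0.9 + 3.2j, -0.9 - 3.2j, -1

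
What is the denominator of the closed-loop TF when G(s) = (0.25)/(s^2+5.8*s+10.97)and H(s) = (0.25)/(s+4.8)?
Characteristic poly = G_den * H_den + G_num * H_num = (s^3 + 10.6*s^2 + 38.81*s + 52.656) + (0.0625) = s^3 + 10.6*s^2 + 38.81*s + 52.7185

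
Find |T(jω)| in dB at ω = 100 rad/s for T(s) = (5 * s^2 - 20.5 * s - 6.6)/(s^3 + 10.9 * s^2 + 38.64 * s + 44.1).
Substitute s = j*100: T(j100) = 0.00745957 - 0.0493847j.
|T(j100)| = sqrt(Re² + Im²) = 0.04994.
20*log₁₀(0.04994) = -26.03 dB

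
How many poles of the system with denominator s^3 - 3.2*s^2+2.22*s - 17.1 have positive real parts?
s^3 - 3.2*s^2 + 2.22*s - 17.1 = (s - 3.8)(s^2 + 0.6*s + 4.5). Poles: -0.3 + 2.1j, -0.3 - 2.1j, 3.8. RHP poles (Re>0): 1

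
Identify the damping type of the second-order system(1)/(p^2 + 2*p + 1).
Standard form: ωn²/(p²+2ζωn·p+ωn²) gives ωn=1, ζ=1.
Critically damped (ζ = 1)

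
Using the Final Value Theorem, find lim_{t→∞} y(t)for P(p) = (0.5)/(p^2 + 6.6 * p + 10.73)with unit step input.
FVT: lim_{t→∞} y(t) = lim_{p→0} p*Y(p) where Y(p) = P(p)/p.
= lim_{p→0} P(p) = P(0) = num(0)/den(0) = 0.5/10.73 = 0.0466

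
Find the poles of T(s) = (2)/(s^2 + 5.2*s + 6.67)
Set denominator = 0: s^2 + 5.2*s + 6.67 = (s + 2.3)(s + 2.9) = 0 → Poles: -2.3, -2.9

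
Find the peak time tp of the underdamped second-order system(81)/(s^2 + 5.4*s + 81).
Standard form: ωn²/(s²+2ζωn·s+ωn²) → ωn = 9, ζ = 0.3.
ωd = ωn·√(1-ζ²) = 9·√(1-0.3²) = 8.585.
tp = π/ωd = π/8.585 = 0.3659 s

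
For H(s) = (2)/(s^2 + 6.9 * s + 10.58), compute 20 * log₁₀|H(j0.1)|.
Substitute s = j*0.1: H(j0.1) = 0.188412 - 0.0122994j.
|H(j0.1)| = sqrt(Re² + Im²) = 0.1888.
20*log₁₀(0.1888) = -14.48 dB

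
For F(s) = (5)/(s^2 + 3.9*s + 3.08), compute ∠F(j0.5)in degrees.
Substitute s = j*0.5: F(j0.5) = 1.198 - 0.825474j.
∠F(j0.5) = atan2(Im, Re) = atan2(-0.825474, 1.198) = -34.57°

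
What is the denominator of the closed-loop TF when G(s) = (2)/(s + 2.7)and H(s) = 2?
Characteristic poly = G_den * H_den + G_num * H_num = (s + 2.7) + (4) = s + 6.7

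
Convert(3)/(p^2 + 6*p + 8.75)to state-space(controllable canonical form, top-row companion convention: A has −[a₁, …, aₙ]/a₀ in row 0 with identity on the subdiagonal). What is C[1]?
Reachable canonical form: C = numerator coefficients (right-aligned, zero-padded to length n).
num = 3, C = [[0, 3]].
C[1] = 3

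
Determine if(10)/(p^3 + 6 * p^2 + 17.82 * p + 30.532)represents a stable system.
Denominator: p^3 + 6*p^2 + 17.82*p + 30.532 = (p + 3.4)(p^2 + 2.6*p + 8.98). Poles: -1.3 + 2.7j, -1.3 - 2.7j, -3.4. All Re(p)<0: Yes (stable)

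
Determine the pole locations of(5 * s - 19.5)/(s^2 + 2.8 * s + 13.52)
Set denominator = 0: s^2 + 2.8*s + 13.52 = 0 → Poles: -1.4 + 3.4j, -1.4 - 3.4j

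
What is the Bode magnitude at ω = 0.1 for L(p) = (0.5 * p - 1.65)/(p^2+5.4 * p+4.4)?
Substitute p = j*0.1: L(j0.1) = -0.368872 + 0.0567633j.
|L(j0.1)| = sqrt(Re² + Im²) = 0.3732.
20*log₁₀(0.3732) = -8.56 dB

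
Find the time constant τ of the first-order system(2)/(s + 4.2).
First-order system: τ = -1/pole. Pole = -4.2. τ = -1/(-4.2) = 0.2381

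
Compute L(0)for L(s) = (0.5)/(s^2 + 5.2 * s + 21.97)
DC gain = L(0) = num(0)/den(0) = 0.5/21.97 = 0.02276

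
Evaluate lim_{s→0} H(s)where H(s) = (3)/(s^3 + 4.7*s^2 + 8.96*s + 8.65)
DC gain = H(0) = num(0)/den(0) = 3/8.65 = 0.3468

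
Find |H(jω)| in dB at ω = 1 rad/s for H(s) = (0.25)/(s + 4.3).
Substitute s = j*1: H(j1) = 0.0551565 - 0.0128271j.
|H(j1)| = sqrt(Re² + Im²) = 0.05663.
20*log₁₀(0.05663) = -24.94 dB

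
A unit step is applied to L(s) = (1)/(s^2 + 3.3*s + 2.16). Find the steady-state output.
FVT: lim_{t→∞} y(t) = lim_{s→0} s*Y(s) where Y(s) = L(s)/s.
= lim_{s→0} L(s) = L(0) = num(0)/den(0) = 1/2.16 = 0.463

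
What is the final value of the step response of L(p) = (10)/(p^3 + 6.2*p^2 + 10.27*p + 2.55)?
FVT: lim_{t→∞} y(t) = lim_{p→0} p*Y(p) where Y(p) = L(p)/p.
= lim_{p→0} L(p) = L(0) = num(0)/den(0) = 10/2.55 = 3.922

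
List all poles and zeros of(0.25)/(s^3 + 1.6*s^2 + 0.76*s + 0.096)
Set denominator = 0: s^3 + 1.6*s^2 + 0.76*s + 0.096 = (s + 0.8)(s + 0.2)(s + 0.6) = 0 → Poles: -0.2, -0.6, -0.8
Numerator is a nonzero constant (0.25) → Zeros: none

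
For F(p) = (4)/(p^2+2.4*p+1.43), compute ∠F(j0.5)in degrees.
Substitute p = j*0.5: F(j0.5) = 1.66643 - 1.69468j.
∠F(j0.5) = atan2(Im, Re) = atan2(-1.69468, 1.66643) = -45.48°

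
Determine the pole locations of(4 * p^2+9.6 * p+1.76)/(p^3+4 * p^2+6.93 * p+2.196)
Set denominator = 0: p^3 + 4*p^2 + 6.93*p + 2.196 = (p + 0.4)(p^2 + 3.6*p + 5.49) = 0 → Poles: -0.4, -1.8 + 1.5j, -1.8 - 1.5j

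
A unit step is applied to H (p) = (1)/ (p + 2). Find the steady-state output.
FVT: lim_{t→∞} y(t) = lim_{p→0} p*Y(p) where Y(p) = H(p)/p.
= lim_{p→0} H(p) = H(0) = num(0)/den(0) = 1/2 = 0.5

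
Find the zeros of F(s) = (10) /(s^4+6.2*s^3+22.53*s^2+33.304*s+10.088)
Numerator is a nonzero constant (10) → Zeros: none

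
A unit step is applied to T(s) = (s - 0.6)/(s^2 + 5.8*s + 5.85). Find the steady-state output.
FVT: lim_{t→∞} y(t) = lim_{s→0} s*Y(s) where Y(s) = T(s)/s.
= lim_{s→0} T(s) = T(0) = num(0)/den(0) = -0.6/5.85 = -0.1026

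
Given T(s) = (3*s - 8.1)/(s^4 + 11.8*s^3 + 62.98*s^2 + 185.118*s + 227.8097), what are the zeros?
Set numerator = 0: 3*s - 8.1 = 0 → Zeros: 2.7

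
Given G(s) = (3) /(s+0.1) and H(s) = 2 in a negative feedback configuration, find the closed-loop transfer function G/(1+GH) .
Closed-loop T = G/(1+GH).
Numerator: G_num * H_den = 3.
Denominator: G_den * H_den + G_num * H_num = (s + 0.1) + (6) = s + 6.1.
T(s) = (3)/(s + 6.1)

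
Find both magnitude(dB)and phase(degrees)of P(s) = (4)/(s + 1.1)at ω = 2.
Substitute s = j*2: P(j2) = 0.84453 - 1.53551j.
|P| = 20*log₁₀(sqrt(Re²+Im²)) = 4.87 dB.
∠P = atan2(Im, Re) = -61.19°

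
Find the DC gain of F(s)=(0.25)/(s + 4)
DC gain = F(0) = num(0)/den(0) = 0.25/4 = 0.0625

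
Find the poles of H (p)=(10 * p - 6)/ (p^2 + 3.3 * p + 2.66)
Set denominator = 0: p^2 + 3.3*p + 2.66 = (p + 1.4)(p + 1.9) = 0 → Poles: -1.4, -1.9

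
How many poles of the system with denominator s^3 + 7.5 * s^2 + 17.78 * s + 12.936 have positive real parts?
s^3 + 7.5*s^2 + 17.78*s + 12.936 = (s + 3.3)(s + 2.8)(s + 1.4). Poles: -1.4, -2.8, -3.3. RHP poles (Re>0): 0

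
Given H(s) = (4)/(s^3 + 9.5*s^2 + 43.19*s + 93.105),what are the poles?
Set denominator = 0: s^3 + 9.5*s^2 + 43.19*s + 93.105 = (s + 4.5)(s^2 + 5*s + 20.69) = 0 → Poles: -2.5 + 3.8j, -2.5 - 3.8j, -4.5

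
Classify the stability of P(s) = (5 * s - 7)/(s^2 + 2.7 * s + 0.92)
Denominator: s^2 + 2.7*s + 0.92 = (s + 0.4)(s + 2.3). Poles: -0.4, -2.3. Stable (all poles in LHP)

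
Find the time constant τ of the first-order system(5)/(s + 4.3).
First-order system: τ = -1/pole. Pole = -4.3. τ = -1/(-4.3) = 0.2326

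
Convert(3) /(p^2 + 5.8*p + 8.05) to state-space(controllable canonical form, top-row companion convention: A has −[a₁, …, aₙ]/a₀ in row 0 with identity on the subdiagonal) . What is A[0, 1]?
Reachable canonical form for den = p^2 + 5.8*p + 8.05: top row of A = -[a₁,a₂,...,aₙ]/a₀, ones on the subdiagonal, zeros elsewhere.
A = [[-5.8, -8.05], [1, 0]].
A[0,1] = -8.05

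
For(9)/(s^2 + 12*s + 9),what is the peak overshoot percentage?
Standard form: ωn²/(s²+2ζωn·s+ωn²) → ωn = 3, ζ = 2.
ζ ≥ 1, so the response is non-oscillatory: peak overshoot = 0%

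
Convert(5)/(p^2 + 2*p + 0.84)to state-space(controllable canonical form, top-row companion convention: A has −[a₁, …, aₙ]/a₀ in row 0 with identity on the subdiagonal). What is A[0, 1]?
Reachable canonical form for den = p^2 + 2*p + 0.84: top row of A = -[a₁,a₂,...,aₙ]/a₀, ones on the subdiagonal, zeros elsewhere.
A = [[-2, -0.84], [1, 0]].
A[0,1] = -0.84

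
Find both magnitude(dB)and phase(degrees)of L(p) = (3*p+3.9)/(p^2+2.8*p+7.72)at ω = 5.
Substitute p = j*5: L(j5) = 0.288331 - 0.634454j.
|L| = 20*log₁₀(sqrt(Re²+Im²)) = -3.14 dB.
∠L = atan2(Im, Re) = -65.56°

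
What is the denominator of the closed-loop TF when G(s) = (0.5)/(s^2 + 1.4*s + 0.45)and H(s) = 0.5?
Characteristic poly = G_den * H_den + G_num * H_num = (s^2 + 1.4*s + 0.45) + (0.25) = s^2 + 1.4*s + 0.7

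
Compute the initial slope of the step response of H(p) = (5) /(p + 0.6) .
IVT: y'(0⁺) = lim_{p→∞} p²·Y(p) = lim_{p→∞} p·H(p).
deg(num) = 0, deg(den) = 1, relative degree = 1, so p·H(p) → (leading num)/(leading den) = 5/1 = 5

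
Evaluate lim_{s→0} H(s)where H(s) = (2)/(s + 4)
DC gain = H(0) = num(0)/den(0) = 2/4 = 0.5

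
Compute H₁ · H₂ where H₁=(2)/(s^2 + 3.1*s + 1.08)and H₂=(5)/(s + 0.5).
Series: H = H₁ · H₂ = (n₁·n₂)/(d₁·d₂).
Num: n₁·n₂ = 10. Den: d₁·d₂ = s^3 + 3.6*s^2 + 2.63*s + 0.54.
H(s) = (10)/(s^3 + 3.6*s^2 + 2.63*s + 0.54)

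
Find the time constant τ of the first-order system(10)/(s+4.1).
First-order system: τ = -1/pole. Pole = -4.1. τ = -1/(-4.1) = 0.2439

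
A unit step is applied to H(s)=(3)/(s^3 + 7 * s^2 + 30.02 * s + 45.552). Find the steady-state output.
FVT: lim_{t→∞} y(t) = lim_{s→0} s*Y(s) where Y(s) = H(s)/s.
= lim_{s→0} H(s) = H(0) = num(0)/den(0) = 3/45.552 = 0.06586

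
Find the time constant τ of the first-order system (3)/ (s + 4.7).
First-order system: τ = -1/pole. Pole = -4.7. τ = -1/(-4.7) = 0.2128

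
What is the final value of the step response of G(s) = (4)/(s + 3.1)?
FVT: lim_{t→∞} y(t) = lim_{s→0} s*Y(s) where Y(s) = G(s)/s.
= lim_{s→0} G(s) = G(0) = num(0)/den(0) = 4/3.1 = 1.29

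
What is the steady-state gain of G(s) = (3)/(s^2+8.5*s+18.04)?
DC gain = G(0) = num(0)/den(0) = 3/18.04 = 0.1663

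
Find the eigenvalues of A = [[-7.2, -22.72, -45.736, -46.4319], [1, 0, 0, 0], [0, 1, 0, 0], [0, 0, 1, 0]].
Eigenvalues solve det(λI - A) = 0.
Characteristic polynomial: λ^4 + 7.2*λ^3 + 22.72*λ^2 + 45.736*λ + 46.4319 = 0.
Factor: (λ + 2.9)(λ + 2.7)(λ^2 + 1.6*λ + 5.93) = 0.
Roots: -0.8 + 2.3j, -0.8 - 2.3j, -2.7, -2.9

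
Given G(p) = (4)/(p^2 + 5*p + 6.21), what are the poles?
Set denominator = 0: p^2 + 5*p + 6.21 = (p + 2.3)(p + 2.7) = 0 → Poles: -2.3, -2.7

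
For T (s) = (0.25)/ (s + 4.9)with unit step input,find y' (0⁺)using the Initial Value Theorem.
IVT: y'(0⁺) = lim_{s→∞} s²·Y(s) = lim_{s→∞} s·T(s).
deg(num) = 0, deg(den) = 1, relative degree = 1, so s·T(s) → (leading num)/(leading den) = 0.25/1 = 0.25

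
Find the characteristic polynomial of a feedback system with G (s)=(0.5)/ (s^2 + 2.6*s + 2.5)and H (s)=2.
Characteristic poly = G_den * H_den + G_num * H_num = (s^2 + 2.6*s + 2.5) + (1) = s^2 + 2.6*s + 3.5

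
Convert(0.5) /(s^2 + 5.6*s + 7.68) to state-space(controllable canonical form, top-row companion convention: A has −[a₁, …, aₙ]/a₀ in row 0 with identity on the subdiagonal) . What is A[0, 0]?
Reachable canonical form for den = s^2 + 5.6*s + 7.68: top row of A = -[a₁,a₂,...,aₙ]/a₀, ones on the subdiagonal, zeros elsewhere.
A = [[-5.6, -7.68], [1, 0]].
A[0,0] = -5.6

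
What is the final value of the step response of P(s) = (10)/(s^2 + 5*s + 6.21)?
FVT: lim_{t→∞} y(t) = lim_{s→0} s*Y(s) where Y(s) = P(s)/s.
= lim_{s→0} P(s) = P(0) = num(0)/den(0) = 10/6.21 = 1.61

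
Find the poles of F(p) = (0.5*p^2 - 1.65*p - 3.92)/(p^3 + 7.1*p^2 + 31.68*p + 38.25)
Set denominator = 0: p^3 + 7.1*p^2 + 31.68*p + 38.25 = (p + 1.7)(p^2 + 5.4*p + 22.5) = 0 → Poles: -1.7, -2.7 + 3.9j, -2.7 - 3.9j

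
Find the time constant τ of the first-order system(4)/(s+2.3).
First-order system: τ = -1/pole. Pole = -2.3. τ = -1/(-2.3) = 0.4348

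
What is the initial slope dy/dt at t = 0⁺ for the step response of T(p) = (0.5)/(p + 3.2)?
IVT: y'(0⁺) = lim_{p→∞} p²·Y(p) = lim_{p→∞} p·T(p).
deg(num) = 0, deg(den) = 1, relative degree = 1, so p·T(p) → (leading num)/(leading den) = 0.5/1 = 0.5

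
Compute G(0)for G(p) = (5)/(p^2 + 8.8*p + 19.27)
DC gain = G(0) = num(0)/den(0) = 5/19.27 = 0.2595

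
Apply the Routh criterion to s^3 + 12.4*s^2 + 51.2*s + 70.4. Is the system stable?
Routh array:
s^3: [1, 51.2]; s^2: [12.4, 70.4]; s^1: [45.5226]; s^0: [70.4]
First column: [1, 12.4, 45.5226, 70.4]. Sign changes = 0.
Yes, stable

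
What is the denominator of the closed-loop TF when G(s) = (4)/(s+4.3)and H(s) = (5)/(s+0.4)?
Characteristic poly = G_den * H_den + G_num * H_num = (s^2 + 4.7*s + 1.72) + (20) = s^2 + 4.7*s + 21.72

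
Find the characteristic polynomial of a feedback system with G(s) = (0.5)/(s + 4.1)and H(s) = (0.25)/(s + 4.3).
Characteristic poly = G_den * H_den + G_num * H_num = (s^2 + 8.4*s + 17.63) + (0.125) = s^2 + 8.4*s + 17.755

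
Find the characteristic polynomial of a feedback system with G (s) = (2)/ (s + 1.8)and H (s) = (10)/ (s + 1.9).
Characteristic poly = G_den * H_den + G_num * H_num = (s^2 + 3.7*s + 3.42) + (20) = s^2 + 3.7*s + 23.42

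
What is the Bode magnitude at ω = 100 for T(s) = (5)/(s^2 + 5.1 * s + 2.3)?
Substitute s = j*100: T(j100) = -0.000498817 - 2.54455e-05j.
|T(j100)| = sqrt(Re² + Im²) = 0.0004995.
20*log₁₀(0.0004995) = -66.03 dB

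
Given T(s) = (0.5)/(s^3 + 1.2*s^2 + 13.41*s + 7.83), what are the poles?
Set denominator = 0: s^3 + 1.2*s^2 + 13.41*s + 7.83 = (s + 0.6)(s^2 + 0.6*s + 13.05) = 0 → Poles: -0.3 + 3.6j, -0.3 - 3.6j, -0.6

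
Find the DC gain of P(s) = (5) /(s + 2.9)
DC gain = P(0) = num(0)/den(0) = 5/2.9 = 1.724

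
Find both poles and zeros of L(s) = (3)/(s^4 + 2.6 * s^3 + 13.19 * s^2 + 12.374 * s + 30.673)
Set denominator = 0: s^4 + 2.6*s^3 + 13.19*s^2 + 12.374*s + 30.673 = (s^2 + 0.6*s + 3.7)(s^2 + 2*s + 8.29) = 0 → Poles: -0.3 + 1.9j, -0.3 - 1.9j, -1 + 2.7j, -1 - 2.7j
Numerator is a nonzero constant (3) → Zeros: none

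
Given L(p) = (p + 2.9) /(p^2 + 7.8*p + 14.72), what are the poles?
Set denominator = 0: p^2 + 7.8*p + 14.72 = (p + 3.2)(p + 4.6) = 0 → Poles: -3.2, -4.6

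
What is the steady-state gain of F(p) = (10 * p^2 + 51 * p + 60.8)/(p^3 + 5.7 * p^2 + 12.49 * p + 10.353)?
DC gain = F(0) = num(0)/den(0) = 60.8/10.353 = 5.873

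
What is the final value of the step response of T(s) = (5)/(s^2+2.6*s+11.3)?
FVT: lim_{t→∞} y(t) = lim_{s→0} s*Y(s) where Y(s) = T(s)/s.
= lim_{s→0} T(s) = T(0) = num(0)/den(0) = 5/11.3 = 0.4425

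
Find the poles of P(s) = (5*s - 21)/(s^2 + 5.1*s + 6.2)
Set denominator = 0: s^2 + 5.1*s + 6.2 = (s + 3.1)(s + 2) = 0 → Poles: -2, -3.1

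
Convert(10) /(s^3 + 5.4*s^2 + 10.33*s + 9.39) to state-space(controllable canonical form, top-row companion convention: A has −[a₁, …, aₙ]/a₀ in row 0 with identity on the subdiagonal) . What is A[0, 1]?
Reachable canonical form for den = s^3 + 5.4*s^2 + 10.33*s + 9.39: top row of A = -[a₁,a₂,...,aₙ]/a₀, ones on the subdiagonal, zeros elsewhere.
A = [[-5.4, -10.33, -9.39], [1, 0, 0], [0, 1, 0]].
A[0,1] = -10.33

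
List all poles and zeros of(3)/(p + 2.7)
Set denominator = 0: p + 2.7 = 0 → Poles: -2.7
Numerator is a nonzero constant (3) → Zeros: none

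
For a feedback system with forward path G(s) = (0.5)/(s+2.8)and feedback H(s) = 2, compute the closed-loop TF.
Closed-loop T = G/(1+GH).
Numerator: G_num * H_den = 0.5.
Denominator: G_den * H_den + G_num * H_num = (s + 2.8) + (1) = s + 3.8.
T(s) = (0.5)/(s + 3.8)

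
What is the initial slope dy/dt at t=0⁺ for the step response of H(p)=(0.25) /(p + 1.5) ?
IVT: y'(0⁺) = lim_{p→∞} p²·Y(p) = lim_{p→∞} p·H(p).
deg(num) = 0, deg(den) = 1, relative degree = 1, so p·H(p) → (leading num)/(leading den) = 0.25/1 = 0.25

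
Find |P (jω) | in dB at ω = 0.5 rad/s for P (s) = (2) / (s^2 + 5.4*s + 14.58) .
Substitute s = j*0.5: P(j0.5) = 0.134782 - 0.0253952j.
|P(j0.5)| = sqrt(Re² + Im²) = 0.1372.
20*log₁₀(0.1372) = -17.26 dB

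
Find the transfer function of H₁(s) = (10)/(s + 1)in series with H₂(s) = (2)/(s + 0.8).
Series: H = H₁ · H₂ = (n₁·n₂)/(d₁·d₂).
Num: n₁·n₂ = 20. Den: d₁·d₂ = s^2 + 1.8*s + 0.8.
H(s) = (20)/(s^2 + 1.8*s + 0.8)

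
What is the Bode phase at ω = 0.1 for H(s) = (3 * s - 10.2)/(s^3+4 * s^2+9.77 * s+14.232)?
Substitute s = j*0.1: H(j0.1) = -0.713885 + 0.0702333j.
∠H(j0.1) = atan2(Im, Re) = atan2(0.0702333, -0.713885) = 174.38°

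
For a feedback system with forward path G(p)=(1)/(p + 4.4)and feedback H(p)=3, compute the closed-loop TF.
Closed-loop T = G/(1+GH).
Numerator: G_num * H_den = 1.
Denominator: G_den * H_den + G_num * H_num = (p + 4.4) + (3) = p + 7.4.
T(p) = (1)/(p + 7.4)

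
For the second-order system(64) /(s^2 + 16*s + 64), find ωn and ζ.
Standard form: ωn²/(s²+2ζωn·s+ωn²).
const=64=ωn² → ωn=8, s coeff=16=2ζωn → ζ=1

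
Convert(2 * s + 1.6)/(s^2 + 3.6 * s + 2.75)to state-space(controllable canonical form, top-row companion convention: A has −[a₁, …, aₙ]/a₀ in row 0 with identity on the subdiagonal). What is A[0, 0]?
Reachable canonical form for den = s^2 + 3.6*s + 2.75: top row of A = -[a₁,a₂,...,aₙ]/a₀, ones on the subdiagonal, zeros elsewhere.
A = [[-3.6, -2.75], [1, 0]].
A[0,0] = -3.6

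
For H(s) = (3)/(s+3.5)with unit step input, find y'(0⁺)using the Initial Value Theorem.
IVT: y'(0⁺) = lim_{s→∞} s²·Y(s) = lim_{s→∞} s·H(s).
deg(num) = 0, deg(den) = 1, relative degree = 1, so s·H(s) → (leading num)/(leading den) = 3/1 = 3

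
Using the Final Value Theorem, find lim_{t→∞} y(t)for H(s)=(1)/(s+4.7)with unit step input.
FVT: lim_{t→∞} y(t) = lim_{s→0} s*Y(s) where Y(s) = H(s)/s.
= lim_{s→0} H(s) = H(0) = num(0)/den(0) = 1/4.7 = 0.2128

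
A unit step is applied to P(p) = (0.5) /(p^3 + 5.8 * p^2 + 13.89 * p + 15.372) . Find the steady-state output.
FVT: lim_{t→∞} y(t) = lim_{p→0} p*Y(p) where Y(p) = P(p)/p.
= lim_{p→0} P(p) = P(0) = num(0)/den(0) = 0.5/15.372 = 0.03253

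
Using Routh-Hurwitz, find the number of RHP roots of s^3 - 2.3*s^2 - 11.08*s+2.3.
Routh array:
s^3: [1, -11.08]; s^2: [-2.3, 2.3]; s^1: [-10.08]; s^0: [2.3]
First column: [1, -2.3, -10.08, 2.3]. Sign changes = RHP roots = 2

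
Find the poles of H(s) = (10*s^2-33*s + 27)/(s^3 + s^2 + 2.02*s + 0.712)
Set denominator = 0: s^3 + s^2 + 2.02*s + 0.712 = (s + 0.4)(s^2 + 0.6*s + 1.78) = 0 → Poles: -0.3 + 1.3j, -0.3 - 1.3j, -0.4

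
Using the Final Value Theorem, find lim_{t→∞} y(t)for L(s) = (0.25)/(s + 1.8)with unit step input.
FVT: lim_{t→∞} y(t) = lim_{s→0} s*Y(s) where Y(s) = L(s)/s.
= lim_{s→0} L(s) = L(0) = num(0)/den(0) = 0.25/1.8 = 0.1389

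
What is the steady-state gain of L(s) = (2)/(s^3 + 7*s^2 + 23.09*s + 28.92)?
DC gain = L(0) = num(0)/den(0) = 2/28.92 = 0.06916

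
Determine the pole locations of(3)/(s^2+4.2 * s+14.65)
Set denominator = 0: s^2 + 4.2*s + 14.65 = 0 → Poles: -2.1 + 3.2j, -2.1 - 3.2j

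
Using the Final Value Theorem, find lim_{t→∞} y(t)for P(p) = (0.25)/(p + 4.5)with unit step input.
FVT: lim_{t→∞} y(t) = lim_{p→0} p*Y(p) where Y(p) = P(p)/p.
= lim_{p→0} P(p) = P(0) = num(0)/den(0) = 0.25/4.5 = 0.05556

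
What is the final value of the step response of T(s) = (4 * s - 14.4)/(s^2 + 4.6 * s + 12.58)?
FVT: lim_{t→∞} y(t) = lim_{s→0} s*Y(s) where Y(s) = T(s)/s.
= lim_{s→0} T(s) = T(0) = num(0)/den(0) = -14.4/12.58 = -1.145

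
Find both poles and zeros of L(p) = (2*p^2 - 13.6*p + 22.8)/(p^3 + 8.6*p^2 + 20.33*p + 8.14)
Set denominator = 0: p^3 + 8.6*p^2 + 20.33*p + 8.14 = (p + 0.5)(p + 4.4)(p + 3.7) = 0 → Poles: -0.5, -3.7, -4.4
Set numerator = 0: 2*p^2 - 13.6*p + 22.8 = 2*(p - 3.8)(p - 3) = 0 → Zeros: 3, 3.8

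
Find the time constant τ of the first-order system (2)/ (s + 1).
First-order system: τ = -1/pole. Pole = -1. τ = -1/(-1) = 1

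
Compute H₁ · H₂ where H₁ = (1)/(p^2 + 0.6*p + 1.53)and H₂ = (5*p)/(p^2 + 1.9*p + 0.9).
Series: H = H₁ · H₂ = (n₁·n₂)/(d₁·d₂).
Num: n₁·n₂ = 5*p. Den: d₁·d₂ = p^4 + 2.5*p^3 + 3.57*p^2 + 3.447*p + 1.377.
H(p) = (5*p)/(p^4 + 2.5*p^3 + 3.57*p^2 + 3.447*p + 1.377)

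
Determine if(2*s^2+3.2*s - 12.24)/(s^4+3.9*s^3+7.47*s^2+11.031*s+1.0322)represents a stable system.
Denominator: s^4 + 3.9*s^3 + 7.47*s^2 + 11.031*s + 1.0322 = (s + 0.1)(s + 2.6)(s^2 + 1.2*s + 3.97). Poles: -0.1, -0.6 + 1.9j, -0.6 - 1.9j, -2.6. All Re(p)<0: Yes (stable)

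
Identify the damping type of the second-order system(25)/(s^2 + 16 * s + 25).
Standard form: ωn²/(s²+2ζωn·s+ωn²) gives ωn=5, ζ=1.6.
Overdamped (ζ = 1.6 > 1)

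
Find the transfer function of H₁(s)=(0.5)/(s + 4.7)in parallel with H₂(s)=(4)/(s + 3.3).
Parallel: H = H₁ + H₂ = (n₁·d₂ + n₂·d₁)/(d₁·d₂).
n₁·d₂ = 0.5*s + 1.65. n₂·d₁ = 4*s + 18.8. Sum = 4.5*s + 20.45. d₁·d₂ = s^2 + 8*s + 15.51.
H(s) = (4.5*s + 20.45)/(s^2 + 8*s + 15.51)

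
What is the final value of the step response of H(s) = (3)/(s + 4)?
FVT: lim_{t→∞} y(t) = lim_{s→0} s*Y(s) where Y(s) = H(s)/s.
= lim_{s→0} H(s) = H(0) = num(0)/den(0) = 3/4 = 0.75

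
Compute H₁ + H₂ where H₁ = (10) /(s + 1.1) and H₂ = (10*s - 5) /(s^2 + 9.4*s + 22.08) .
Parallel: H = H₁ + H₂ = (n₁·d₂ + n₂·d₁)/(d₁·d₂).
n₁·d₂ = 10*s^2 + 94*s + 220.8. n₂·d₁ = 10*s^2 + 6*s - 5.5. Sum = 20*s^2 + 100*s + 215.3. d₁·d₂ = s^3 + 10.5*s^2 + 32.42*s + 24.288.
H(s) = (20*s^2 + 100*s + 215.3)/(s^3 + 10.5*s^2 + 32.42*s + 24.288)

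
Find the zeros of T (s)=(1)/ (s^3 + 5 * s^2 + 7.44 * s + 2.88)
Numerator is a nonzero constant (1) → Zeros: none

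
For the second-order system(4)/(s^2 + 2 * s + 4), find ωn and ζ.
Standard form: ωn²/(s²+2ζωn·s+ωn²).
const=4=ωn² → ωn=2, s coeff=2=2ζωn → ζ=0.5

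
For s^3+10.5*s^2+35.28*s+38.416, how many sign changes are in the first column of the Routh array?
Routh array:
s^3: [1, 35.28]; s^2: [10.5, 38.416]; s^1: [31.6213]; s^0: [38.416]
First column: [1, 10.5, 31.6213, 38.416]. Sign changes = 0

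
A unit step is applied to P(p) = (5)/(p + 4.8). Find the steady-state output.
FVT: lim_{t→∞} y(t) = lim_{p→0} p*Y(p) where Y(p) = P(p)/p.
= lim_{p→0} P(p) = P(0) = num(0)/den(0) = 5/4.8 = 1.042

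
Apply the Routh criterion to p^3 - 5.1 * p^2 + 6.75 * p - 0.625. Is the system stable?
Routh array:
p^3: [1, 6.75]; p^2: [-5.1, -0.625]; p^1: [6.62745]; p^0: [-0.625]
First column: [1, -5.1, 6.62745, -0.625]. Sign changes = 3.
No, unstable (3 RHP root(s))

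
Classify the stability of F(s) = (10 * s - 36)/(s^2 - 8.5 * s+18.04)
Denominator: s^2 - 8.5*s + 18.04 = (s - 4.1)(s - 4.4). Poles: 4.1, 4.4. Unstable (2 pole(s) in RHP)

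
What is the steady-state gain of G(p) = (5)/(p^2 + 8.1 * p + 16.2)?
DC gain = G(0) = num(0)/den(0) = 5/16.2 = 0.3086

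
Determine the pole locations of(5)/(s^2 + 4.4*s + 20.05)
Set denominator = 0: s^2 + 4.4*s + 20.05 = 0 → Poles: -2.2 + 3.9j, -2.2 - 3.9j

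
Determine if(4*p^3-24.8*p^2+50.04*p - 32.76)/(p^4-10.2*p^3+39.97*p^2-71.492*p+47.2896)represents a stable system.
Denominator: p^4 - 10.2*p^3 + 39.97*p^2 - 71.492*p + 47.2896 = (p - 1.6)(p - 3.6)(p^2 - 5*p + 8.21). Poles: 1.6, 2.5 + 1.4j, 2.5 - 1.4j, 3.6. All Re(p)<0: No (unstable)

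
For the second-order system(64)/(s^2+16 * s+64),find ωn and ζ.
Standard form: ωn²/(s²+2ζωn·s+ωn²).
const=64=ωn² → ωn=8, s coeff=16=2ζωn → ζ=1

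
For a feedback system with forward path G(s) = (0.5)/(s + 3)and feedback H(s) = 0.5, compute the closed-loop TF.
Closed-loop T = G/(1+GH).
Numerator: G_num * H_den = 0.5.
Denominator: G_den * H_den + G_num * H_num = (s + 3) + (0.25) = s + 3.25.
T(s) = (0.5)/(s + 3.25)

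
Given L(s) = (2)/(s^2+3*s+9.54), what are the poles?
Set denominator = 0: s^2 + 3*s + 9.54 = 0 → Poles: -1.5 + 2.7j, -1.5 - 2.7j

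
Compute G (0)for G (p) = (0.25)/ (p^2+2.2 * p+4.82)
DC gain = G(0) = num(0)/den(0) = 0.25/4.82 = 0.05187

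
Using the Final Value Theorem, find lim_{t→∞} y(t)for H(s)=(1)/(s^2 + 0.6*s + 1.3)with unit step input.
FVT: lim_{t→∞} y(t) = lim_{s→0} s*Y(s) where Y(s) = H(s)/s.
= lim_{s→0} H(s) = H(0) = num(0)/den(0) = 1/1.3 = 0.7692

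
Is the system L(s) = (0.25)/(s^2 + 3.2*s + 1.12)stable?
Denominator: s^2 + 3.2*s + 1.12 = (s + 0.4)(s + 2.8). Poles: -0.4, -2.8. All Re(p)<0: Yes (stable)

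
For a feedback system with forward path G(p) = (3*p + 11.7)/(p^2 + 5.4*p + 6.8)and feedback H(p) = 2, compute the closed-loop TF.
Closed-loop T = G/(1+GH).
Numerator: G_num * H_den = 3*p + 11.7.
Denominator: G_den * H_den + G_num * H_num = (p^2 + 5.4*p + 6.8) + (6*p + 23.4) = p^2 + 11.4*p + 30.2.
T(p) = (3*p + 11.7)/(p^2 + 11.4*p + 30.2)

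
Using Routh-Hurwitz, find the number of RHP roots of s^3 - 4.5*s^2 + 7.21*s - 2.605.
Routh array:
s^3: [1, 7.21]; s^2: [-4.5, -2.605]; s^1: [6.63111]; s^0: [-2.605]
First column: [1, -4.5, 6.63111, -2.605]. Sign changes = RHP roots = 3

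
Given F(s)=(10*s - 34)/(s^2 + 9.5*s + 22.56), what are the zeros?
Set numerator = 0: 10*s - 34 = 0 → Zeros: 3.4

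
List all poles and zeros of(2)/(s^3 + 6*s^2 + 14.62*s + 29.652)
Set denominator = 0: s^3 + 6*s^2 + 14.62*s + 29.652 = (s + 4.2)(s^2 + 1.8*s + 7.06) = 0 → Poles: -0.9 + 2.5j, -0.9 - 2.5j, -4.2
Numerator is a nonzero constant (2) → Zeros: none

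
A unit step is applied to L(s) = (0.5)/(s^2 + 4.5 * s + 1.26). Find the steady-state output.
FVT: lim_{t→∞} y(t) = lim_{s→0} s*Y(s) where Y(s) = L(s)/s.
= lim_{s→0} L(s) = L(0) = num(0)/den(0) = 0.5/1.26 = 0.3968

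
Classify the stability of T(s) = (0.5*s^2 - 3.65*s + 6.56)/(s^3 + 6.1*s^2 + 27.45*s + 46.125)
Denominator: s^3 + 6.1*s^2 + 27.45*s + 46.125 = (s + 2.5)(s^2 + 3.6*s + 18.45). Poles: -1.8 + 3.9j, -1.8 - 3.9j, -2.5. Stable (all poles in LHP)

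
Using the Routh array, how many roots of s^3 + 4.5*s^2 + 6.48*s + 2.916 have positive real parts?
Routh array:
s^3: [1, 6.48]; s^2: [4.5, 2.916]; s^1: [5.832]; s^0: [2.916]
First column: [1, 4.5, 5.832, 2.916]. Sign changes = RHP roots = 0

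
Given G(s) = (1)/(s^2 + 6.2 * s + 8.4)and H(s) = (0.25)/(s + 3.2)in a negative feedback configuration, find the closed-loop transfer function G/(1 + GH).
Closed-loop T = G/(1+GH).
Numerator: G_num * H_den = s + 3.2.
Denominator: G_den * H_den + G_num * H_num = (s^3 + 9.4*s^2 + 28.24*s + 26.88) + (0.25) = s^3 + 9.4*s^2 + 28.24*s + 27.13.
T(s) = (s + 3.2)/(s^3 + 9.4*s^2 + 28.24*s + 27.13)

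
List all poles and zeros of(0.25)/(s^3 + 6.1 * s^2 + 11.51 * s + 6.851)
Set denominator = 0: s^3 + 6.1*s^2 + 11.51*s + 6.851 = (s + 3.1)(s + 1.3)(s + 1.7) = 0 → Poles: -1.3, -1.7, -3.1
Numerator is a nonzero constant (0.25) → Zeros: none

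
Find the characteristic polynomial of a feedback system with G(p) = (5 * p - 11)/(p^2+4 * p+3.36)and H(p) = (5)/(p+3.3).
Characteristic poly = G_den * H_den + G_num * H_num = (p^3 + 7.3*p^2 + 16.56*p + 11.088) + (25*p - 55) = p^3 + 7.3*p^2 + 41.56*p - 43.912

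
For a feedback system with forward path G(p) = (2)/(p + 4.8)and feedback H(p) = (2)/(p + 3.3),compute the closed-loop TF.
Closed-loop T = G/(1+GH).
Numerator: G_num * H_den = 2*p + 6.6.
Denominator: G_den * H_den + G_num * H_num = (p^2 + 8.1*p + 15.84) + (4) = p^2 + 8.1*p + 19.84.
T(p) = (2*p + 6.6)/(p^2 + 8.1*p + 19.84)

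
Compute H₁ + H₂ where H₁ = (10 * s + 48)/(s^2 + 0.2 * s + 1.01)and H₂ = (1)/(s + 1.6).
Parallel: H = H₁ + H₂ = (n₁·d₂ + n₂·d₁)/(d₁·d₂).
n₁·d₂ = 10*s^2 + 64*s + 76.8. n₂·d₁ = s^2 + 0.2*s + 1.01. Sum = 11*s^2 + 64.2*s + 77.81. d₁·d₂ = s^3 + 1.8*s^2 + 1.33*s + 1.616.
H(s) = (11*s^2 + 64.2*s + 77.81)/(s^3 + 1.8*s^2 + 1.33*s + 1.616)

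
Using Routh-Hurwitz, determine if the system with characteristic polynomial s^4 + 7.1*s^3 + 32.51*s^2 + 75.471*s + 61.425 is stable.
Routh array:
s^4: [1, 32.51, 61.425]; s^3: [7.1, 75.471]; s^2: [21.8803, 61.425]; s^1: [55.539]; s^0: [61.425]
First column: [1, 7.1, 21.8803, 55.539, 61.425]. Sign changes = 0.
Yes, stable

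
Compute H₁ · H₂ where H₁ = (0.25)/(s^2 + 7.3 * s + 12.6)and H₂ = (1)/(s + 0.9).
Series: H = H₁ · H₂ = (n₁·n₂)/(d₁·d₂).
Num: n₁·n₂ = 0.25. Den: d₁·d₂ = s^3 + 8.2*s^2 + 19.17*s + 11.34.
H(s) = (0.25)/(s^3 + 8.2*s^2 + 19.17*s + 11.34)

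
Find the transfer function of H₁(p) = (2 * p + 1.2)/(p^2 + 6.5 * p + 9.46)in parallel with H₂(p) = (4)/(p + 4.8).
Parallel: H = H₁ + H₂ = (n₁·d₂ + n₂·d₁)/(d₁·d₂).
n₁·d₂ = 2*p^2 + 10.8*p + 5.76. n₂·d₁ = 4*p^2 + 26*p + 37.84. Sum = 6*p^2 + 36.8*p + 43.6. d₁·d₂ = p^3 + 11.3*p^2 + 40.66*p + 45.408.
H(p) = (6*p^2 + 36.8*p + 43.6)/(p^3 + 11.3*p^2 + 40.66*p + 45.408)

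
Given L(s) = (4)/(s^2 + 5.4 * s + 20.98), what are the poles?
Set denominator = 0: s^2 + 5.4*s + 20.98 = 0 → Poles: -2.7 + 3.7j, -2.7 - 3.7j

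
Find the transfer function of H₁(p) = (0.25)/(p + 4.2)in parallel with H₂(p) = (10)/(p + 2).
Parallel: H = H₁ + H₂ = (n₁·d₂ + n₂·d₁)/(d₁·d₂).
n₁·d₂ = 0.25*p + 0.5. n₂·d₁ = 10*p + 42. Sum = 10.25*p + 42.5. d₁·d₂ = p^2 + 6.2*p + 8.4.
H(p) = (10.25*p + 42.5)/(p^2 + 6.2*p + 8.4)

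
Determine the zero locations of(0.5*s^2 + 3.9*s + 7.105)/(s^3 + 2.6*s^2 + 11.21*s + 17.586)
Set numerator = 0: 0.5*s^2 + 3.9*s + 7.105 = 0.5*(s + 4.9)(s + 2.9) = 0 → Zeros: -2.9, -4.9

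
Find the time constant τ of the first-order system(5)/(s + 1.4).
First-order system: τ = -1/pole. Pole = -1.4. τ = -1/(-1.4) = 0.7143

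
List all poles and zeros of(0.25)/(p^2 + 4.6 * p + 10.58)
Set denominator = 0: p^2 + 4.6*p + 10.58 = 0 → Poles: -2.3 + 2.3j, -2.3 - 2.3j
Numerator is a nonzero constant (0.25) → Zeros: none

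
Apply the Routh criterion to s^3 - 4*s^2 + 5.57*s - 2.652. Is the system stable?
Routh array:
s^3: [1, 5.57]; s^2: [-4, -2.652]; s^1: [4.907]; s^0: [-2.652]
First column: [1, -4, 4.907, -2.652]. Sign changes = 3.
No, unstable (3 RHP root(s))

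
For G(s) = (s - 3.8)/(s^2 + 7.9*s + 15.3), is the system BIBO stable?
Denominator: s^2 + 7.9*s + 15.3 = (s + 4.5)(s + 3.4). Poles: -3.4, -4.5. All Re(p)<0: Yes (stable)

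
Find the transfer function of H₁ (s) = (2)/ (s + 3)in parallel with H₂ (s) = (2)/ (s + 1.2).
Parallel: H = H₁ + H₂ = (n₁·d₂ + n₂·d₁)/(d₁·d₂).
n₁·d₂ = 2*s + 2.4. n₂·d₁ = 2*s + 6. Sum = 4*s + 8.4. d₁·d₂ = s^2 + 4.2*s + 3.6.
H(s) = (4*s + 8.4)/(s^2 + 4.2*s + 3.6)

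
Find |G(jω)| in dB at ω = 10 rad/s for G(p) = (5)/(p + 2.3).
Substitute p = j*10: G(j10) = 0.109222 - 0.474879j.
|G(j10)| = sqrt(Re² + Im²) = 0.4873.
20*log₁₀(0.4873) = -6.24 dB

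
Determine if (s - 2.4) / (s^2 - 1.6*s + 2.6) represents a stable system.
Denominator: s^2 - 1.6*s + 2.6. Poles: 0.8 + 1.4j, 0.8 - 1.4j. All Re(p)<0: No (unstable)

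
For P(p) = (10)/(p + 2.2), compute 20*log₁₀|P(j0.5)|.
Substitute p = j*0.5: P(j0.5) = 4.3222 - 0.982318j.
|P(j0.5)| = sqrt(Re² + Im²) = 4.432.
20*log₁₀(4.432) = 12.93 dB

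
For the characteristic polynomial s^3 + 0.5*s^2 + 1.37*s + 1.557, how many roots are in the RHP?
s^3 + 0.5*s^2 + 1.37*s + 1.557 = (s + 0.9)(s^2 - 0.4*s + 1.73). Poles: -0.9, 0.2 + 1.3j, 0.2 - 1.3j. RHP poles (Re>0): 2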